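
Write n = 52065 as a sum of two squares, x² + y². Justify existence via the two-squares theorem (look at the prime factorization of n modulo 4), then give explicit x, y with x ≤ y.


Step 1: Factor n = 52065 = 3^2 · 5 · 13 · 89.
Step 2: Check the mod-4 condition on each prime factor: 3 ≡ 3 (mod 4), exponent 2 (must be even); 5 ≡ 1 (mod 4), exponent 1; 13 ≡ 1 (mod 4), exponent 1; 89 ≡ 1 (mod 4), exponent 1.
All primes ≡ 3 (mod 4) appear to even exponent (or don't appear), so by the two-squares theorem n IS expressible as a sum of two squares.
Step 3: Build a representation. Group n = k² · m with k = 3 and m = 5 · 13 · 89 = 5785 (a product of primes ≡ 1 (mod 4)); a representation of m scales to one of n via (k·x)² + (k·y)² = k²(x² + y²). Each prime p ≡ 1 (mod 4) is itself a sum of two squares; find a² by testing p − a² for a perfect square:
  5: 5 − 1² = 4 = 2² ⇒ 5 = 1² + 2².
  13: 13 − 1² = 12, 13 − 2² = 9 = 3² ⇒ 13 = 2² + 3².
  89: 89 − 1² = 88, 89 − 2² = 85, 89 − 3² = 80, 89 − 4² = 73, 89 − 5² = 64 = 8² ⇒ 89 = 5² + 8².
  Combine using the Brahmagupta–Fibonacci identity (a² + b²)(c² + d²) = (ac − bd)² + (ad + bc)² = (ac + bd)² + (ad − bc)²:
  5 · 13 = 65: from (1² + 2²)(2² + 3²), take (1·2 − 2·3, 1·3 + 2·2) = (2 − 6, 3 + 4) = (-4, 7); dropping signs (only squares matter) gives (4, 7); check 4² + 7² = 16 + 49 = 65 ✓.
  65 · 89 = 5785: from (4² + 7²)(5² + 8²), take (4·5 − 7·8, 4·8 + 7·5) = (20 − 56, 32 + 35) = (-36, 67); dropping signs (only squares matter) gives (36, 67); check 36² + 67² = 1296 + 4489 = 5785 ✓.
  Scale by k = 3: (3·36, 3·67) = (108, 201).
Step 4: Order so x ≤ y and verify: 108² + 201² = 11664 + 40401 = 52065 = n. ✓

n = 52065 = 108² + 201² (one valid representation with x ≤ y).


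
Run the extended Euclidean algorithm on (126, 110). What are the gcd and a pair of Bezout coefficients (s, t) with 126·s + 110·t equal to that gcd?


Euclidean algorithm on (126, 110) — divide until remainder is 0:
  126 = 1 · 110 + 16
  110 = 6 · 16 + 14
  16 = 1 · 14 + 2
  14 = 7 · 2 + 0
gcd(126, 110) = 2.
Track Bezout coefficients alongside the remainders: start with r₀ = 126 = a·1 + b·0 (s = 1, t = 0) and r₁ = 110 = a·0 + b·1 (s = 0, t = 1); each new remainder r_{k+1} = r_{k-1} − q_k·r_k inherits s_{k+1} = s_{k-1} − q_k·s_k, t_{k+1} = t_{k-1} − q_k·t_k, so r_k = a·s_k + b·t_k at every step:
  q = 1: r = 16, s = 1 − 1·0 = 1, t = 0 − 1·1 = -1  (check: 126·1 + 110·(-1) = 16)
  q = 6: r = 14, s = 0 − 6·1 = -6, t = 1 − 6·(-1) = 7  (check: 126·(-6) + 110·7 = 14)
  q = 1: r = 2, s = 1 − 1·(-6) = 7, t = -1 − 1·7 = -8  (check: 126·7 + 110·(-8) = 2)
The row with r = 2 (the gcd) gives the Bezout coefficients s = 7, t = -8.
Result: 126 · (7) + 110 · (-8) = 2.

gcd(126, 110) = 2; s = 7, t = -8 (check: 126·7 + 110·(-8) = 2).


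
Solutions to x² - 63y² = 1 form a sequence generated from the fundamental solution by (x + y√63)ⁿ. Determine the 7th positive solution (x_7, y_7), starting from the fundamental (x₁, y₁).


Step 1: Find the fundamental solution (x₁, y₁) of x² - 63y² = 1.
  Expand √63 as a continued fraction. a₀ = ⌊√63⌋ = 7; iterate m_{k+1} = d_k·a_k − m_k, d_{k+1} = (63 − m_{k+1}²)/d_k, a_{k+1} = ⌊(a₀ + m_{k+1})/d_{k+1}⌋ (starting m₀ = 0, d₀ = 1), with convergents p_k = a_k·p_{k-1} + p_{k-2}, q_k = a_k·q_{k-1} + q_{k-2} (p₋₁ = 1, q₋₁ = 0):
  k = 0: a₀ = 7; p₀/q₀ = 7/1; p₀² − 63·q₀² = 49 − 63 = -14.
  k = 1: m = 7, d = 14, a = ⌊(7 + 7)/14⌋ = 1; p/q = (1·7 + 1)/(1·1 + 0) = 8/1; p² − 63·q² = 64 − 63 = 1.
  The first convergent with p² − 63·q² = 1 gives the fundamental solution (x₁, y₁) = (8, 1).
Step 2: Apply the recurrence (x_{n+1}, y_{n+1}) = (x₁x_n + 63y₁y_n, x₁y_n + y₁x_n) repeatedly.
  From (x_1, y_1) = (8, 1): x_2 = 8·8 + 63·1·1 = 127; y_2 = 8·1 + 1·8 = 16.
  From (x_2, y_2) = (127, 16): x_3 = 8·127 + 63·1·16 = 2024; y_3 = 8·16 + 1·127 = 255.
  From (x_3, y_3) = (2024, 255): x_4 = 8·2024 + 63·1·255 = 32257; y_4 = 8·255 + 1·2024 = 4064.
  From (x_4, y_4) = (32257, 4064): x_5 = 8·32257 + 63·1·4064 = 514088; y_5 = 8·4064 + 1·32257 = 64769.
  From (x_5, y_5) = (514088, 64769): x_6 = 8·514088 + 63·1·64769 = 8193151; y_6 = 8·64769 + 1·514088 = 1032240.
  From (x_6, y_6) = (8193151, 1032240): x_7 = 8·8193151 + 63·1·1032240 = 130576328; y_7 = 8·1032240 + 1·8193151 = 16451071.
Step 3: Verify x_7² - 63·y_7² = 17050177433963584 - 17050177433963583 = 1 (should be 1). ✓

(x_1, y_1) = (8, 1); (x_7, y_7) = (130576328, 16451071).


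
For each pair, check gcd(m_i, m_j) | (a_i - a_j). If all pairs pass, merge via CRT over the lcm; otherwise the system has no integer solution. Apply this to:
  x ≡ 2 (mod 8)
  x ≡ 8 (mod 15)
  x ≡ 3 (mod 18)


Moduli 8, 15, 18 are not pairwise coprime, so CRT works modulo lcm(m_i) when all pairwise compatibility conditions hold.
Pairwise compatibility: gcd(m_i, m_j) must divide a_i - a_j for every pair.
Merge one congruence at a time:
  Start: x ≡ 2 (mod 8).
  Combine with x ≡ 8 (mod 15): gcd(8, 15) = 1; 8 - 2 = 6, which IS divisible by 1, so compatible.
    Write x = 2 + 8·t and substitute into x ≡ 8 (mod 15): 8·t ≡ 8 − 2 = 6 (mod 15).
    The inverse of 8 mod 15 is 2 (since 8·2 = 16 = 1·15 + 1), so t ≡ 2·6 = 12 ≡ 12 (mod 15).
    Then x = 2 + 8·12 = 98, valid modulo lcm(8, 15) = 120: x ≡ 98 (mod 120).
  Combine with x ≡ 3 (mod 18): gcd(120, 18) = 6, and 3 - 98 = -95 is NOT divisible by 6.
    ⇒ system is inconsistent (no integer solution).

No solution (the system is inconsistent).


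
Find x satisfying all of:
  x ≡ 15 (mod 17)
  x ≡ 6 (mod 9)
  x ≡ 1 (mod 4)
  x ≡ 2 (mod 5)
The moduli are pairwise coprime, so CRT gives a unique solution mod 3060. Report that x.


Product of moduli M = 17 · 9 · 4 · 5 = 3060.
Merge one congruence at a time:
  Start: x ≡ 15 (mod 17).
  Combine with x ≡ 6 (mod 9); new modulus lcm = 153.
    Write x = 15 + 17·t and substitute into x ≡ 6 (mod 9): 17·t ≡ 6 − 15 = -9 (mod 9).
    Reduce coefficients mod 9: 8·t ≡ 0 (mod 9).
    The inverse of 8 mod 9 is 8 (since 8·8 = 64 = 7·9 + 1), so t ≡ 8·0 = 0 ≡ 0 (mod 9).
    Then x = 15 + 17·0 = 15, valid modulo lcm(17, 9) = 153: x ≡ 15 (mod 153).
  Combine with x ≡ 1 (mod 4); new modulus lcm = 612.
    Write x = 15 + 153·t and substitute into x ≡ 1 (mod 4): 153·t ≡ 1 − 15 = -14 (mod 4).
    Reduce coefficients mod 4: 1·t ≡ 2 (mod 4).
    So t ≡ 2 (mod 4).
    Then x = 15 + 153·2 = 321, valid modulo lcm(153, 4) = 612: x ≡ 321 (mod 612).
  Combine with x ≡ 2 (mod 5); new modulus lcm = 3060.
    Write x = 321 + 612·t and substitute into x ≡ 2 (mod 5): 612·t ≡ 2 − 321 = -319 (mod 5).
    Reduce coefficients mod 5: 2·t ≡ 1 (mod 5).
    The inverse of 2 mod 5 is 3 (since 2·3 = 6 = 1·5 + 1), so t ≡ 3·1 = 3 ≡ 3 (mod 5).
    Then x = 321 + 612·3 = 2157, valid modulo lcm(612, 5) = 3060: x ≡ 2157 (mod 3060).
Verify against each original: 2157 mod 17 = 15, 2157 mod 9 = 6, 2157 mod 4 = 1, 2157 mod 5 = 2.

x ≡ 2157 (mod 3060).


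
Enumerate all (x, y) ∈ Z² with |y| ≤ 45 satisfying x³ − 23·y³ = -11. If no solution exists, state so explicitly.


The equation is x³ - 23y³ = -11. For fixed y, x³ = 23·y³ − 11, so a solution requires the RHS to be a perfect cube.
Strategy: iterate y from -45 to 45, compute RHS = 23·y³ − 11, and check whether it is a (positive or negative) perfect cube.
Check small values of y:
  y = 0: RHS = -11 is not a perfect cube.
  y = 1: RHS = 12 is not a perfect cube.
  y = -1: RHS = -34 is not a perfect cube.
  y = 2: RHS = 173 is not a perfect cube.
  y = -2: RHS = -195 is not a perfect cube.
  y = 3: RHS = 610 is not a perfect cube.
  y = -3: RHS = -632 is not a perfect cube.
Continuing the search up to |y| = 45 finds no solutions either.
No (x, y) in the scanned range satisfies the equation.

No integer solutions with |y| ≤ 45.


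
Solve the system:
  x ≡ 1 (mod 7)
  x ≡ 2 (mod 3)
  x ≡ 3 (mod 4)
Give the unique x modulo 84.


Moduli 7, 3, 4 are pairwise coprime; by CRT there is a unique solution modulo M = 7 · 3 · 4 = 84.
Solve pairwise, accumulating the modulus:
  Start with x ≡ 1 (mod 7).
  Combine with x ≡ 2 (mod 3): since gcd(7, 3) = 1, we get a unique residue mod 21.
    Write x = 1 + 7·t and substitute into x ≡ 2 (mod 3): 7·t ≡ 2 − 1 = 1 (mod 3).
    Reduce coefficients mod 3: 1·t ≡ 1 (mod 3).
    So t ≡ 1 (mod 3).
    Then x = 1 + 7·1 = 8, valid modulo lcm(7, 3) = 21: x ≡ 8 (mod 21).
  Combine with x ≡ 3 (mod 4): since gcd(21, 4) = 1, we get a unique residue mod 84.
    Write x = 8 + 21·t and substitute into x ≡ 3 (mod 4): 21·t ≡ 3 − 8 = -5 (mod 4).
    Reduce coefficients mod 4: 1·t ≡ 3 (mod 4).
    So t ≡ 3 (mod 4).
    Then x = 8 + 21·3 = 71, valid modulo lcm(21, 4) = 84: x ≡ 71 (mod 84).
Verify: 71 mod 7 = 1 ✓, 71 mod 3 = 2 ✓, 71 mod 4 = 3 ✓.

x ≡ 71 (mod 84).


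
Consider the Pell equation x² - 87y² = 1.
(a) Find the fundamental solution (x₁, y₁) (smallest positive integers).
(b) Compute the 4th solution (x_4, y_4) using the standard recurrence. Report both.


Step 1: Find the fundamental solution (x₁, y₁) of x² - 87y² = 1.
  Expand √87 as a continued fraction. a₀ = ⌊√87⌋ = 9; iterate m_{k+1} = d_k·a_k − m_k, d_{k+1} = (87 − m_{k+1}²)/d_k, a_{k+1} = ⌊(a₀ + m_{k+1})/d_{k+1}⌋ (starting m₀ = 0, d₀ = 1), with convergents p_k = a_k·p_{k-1} + p_{k-2}, q_k = a_k·q_{k-1} + q_{k-2} (p₋₁ = 1, q₋₁ = 0):
  k = 0: a₀ = 9; p₀/q₀ = 9/1; p₀² − 87·q₀² = 81 − 87 = -6.
  k = 1: m = 9, d = 6, a = ⌊(9 + 9)/6⌋ = 3; p/q = (3·9 + 1)/(3·1 + 0) = 28/3; p² − 87·q² = 784 − 783 = 1.
  The first convergent with p² − 87·q² = 1 gives the fundamental solution (x₁, y₁) = (28, 3).
Step 2: Apply the recurrence (x_{n+1}, y_{n+1}) = (x₁x_n + 87y₁y_n, x₁y_n + y₁x_n) repeatedly.
  From (x_1, y_1) = (28, 3): x_2 = 28·28 + 87·3·3 = 1567; y_2 = 28·3 + 3·28 = 168.
  From (x_2, y_2) = (1567, 168): x_3 = 28·1567 + 87·3·168 = 87724; y_3 = 28·168 + 3·1567 = 9405.
  From (x_3, y_3) = (87724, 9405): x_4 = 28·87724 + 87·3·9405 = 4910977; y_4 = 28·9405 + 3·87724 = 526512.
Step 3: Verify x_4² - 87·y_4² = 24117695094529 - 24117695094528 = 1 (should be 1). ✓

(x_1, y_1) = (28, 3); (x_4, y_4) = (4910977, 526512).


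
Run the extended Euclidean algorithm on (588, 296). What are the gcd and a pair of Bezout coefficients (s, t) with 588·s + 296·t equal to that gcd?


Euclidean algorithm on (588, 296) — divide until remainder is 0:
  588 = 1 · 296 + 292
  296 = 1 · 292 + 4
  292 = 73 · 4 + 0
gcd(588, 296) = 4.
Track Bezout coefficients alongside the remainders: start with r₀ = 588 = a·1 + b·0 (s = 1, t = 0) and r₁ = 296 = a·0 + b·1 (s = 0, t = 1); each new remainder r_{k+1} = r_{k-1} − q_k·r_k inherits s_{k+1} = s_{k-1} − q_k·s_k, t_{k+1} = t_{k-1} − q_k·t_k, so r_k = a·s_k + b·t_k at every step:
  q = 1: r = 292, s = 1 − 1·0 = 1, t = 0 − 1·1 = -1  (check: 588·1 + 296·(-1) = 292)
  q = 1: r = 4, s = 0 − 1·1 = -1, t = 1 − 1·(-1) = 2  (check: 588·(-1) + 296·2 = 4)
The row with r = 4 (the gcd) gives the Bezout coefficients s = -1, t = 2.
Result: 588 · (-1) + 296 · (2) = 4.

gcd(588, 296) = 4; s = -1, t = 2 (check: 588·(-1) + 296·2 = 4).


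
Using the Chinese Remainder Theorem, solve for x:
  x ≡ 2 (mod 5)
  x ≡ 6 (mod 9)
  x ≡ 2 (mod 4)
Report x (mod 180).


Moduli 5, 9, 4 are pairwise coprime; by CRT there is a unique solution modulo M = 5 · 9 · 4 = 180.
Solve pairwise, accumulating the modulus:
  Start with x ≡ 2 (mod 5).
  Combine with x ≡ 6 (mod 9): since gcd(5, 9) = 1, we get a unique residue mod 45.
    Write x = 2 + 5·t and substitute into x ≡ 6 (mod 9): 5·t ≡ 6 − 2 = 4 (mod 9).
    The inverse of 5 mod 9 is 2 (since 5·2 = 10 = 1·9 + 1), so t ≡ 2·4 = 8 ≡ 8 (mod 9).
    Then x = 2 + 5·8 = 42, valid modulo lcm(5, 9) = 45: x ≡ 42 (mod 45).
  Combine with x ≡ 2 (mod 4): since gcd(45, 4) = 1, we get a unique residue mod 180.
    Write x = 42 + 45·t and substitute into x ≡ 2 (mod 4): 45·t ≡ 2 − 42 = -40 (mod 4).
    Reduce coefficients mod 4: 1·t ≡ 0 (mod 4).
    So t ≡ 0 (mod 4).
    Then x = 42 + 45·0 = 42, valid modulo lcm(45, 4) = 180: x ≡ 42 (mod 180).
Verify: 42 mod 5 = 2 ✓, 42 mod 9 = 6 ✓, 42 mod 4 = 2 ✓.

x ≡ 42 (mod 180).


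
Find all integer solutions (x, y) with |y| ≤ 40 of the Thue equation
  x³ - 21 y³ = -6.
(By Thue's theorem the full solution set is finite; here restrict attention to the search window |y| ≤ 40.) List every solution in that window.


The equation is x³ - 21y³ = -6. For fixed y, x³ = 21·y³ − 6, so a solution requires the RHS to be a perfect cube.
Strategy: iterate y from -40 to 40, compute RHS = 21·y³ − 6, and check whether it is a (positive or negative) perfect cube.
Check small values of y:
  y = 0: RHS = -6 is not a perfect cube.
  y = 1: RHS = 15 is not a perfect cube.
  y = -1: RHS = -27 = (-3)³ ⇒ x = -3 works.
  y = 2: RHS = 162 is not a perfect cube.
  y = -2: RHS = -174 is not a perfect cube.
  y = 3: RHS = 561 is not a perfect cube.
  y = -3: RHS = -573 is not a perfect cube.
Continuing the search up to |y| = 40 finds no further solutions beyond those listed.
Collected solutions: (-3, -1).

Solutions (with |y| ≤ 40): (-3, -1).


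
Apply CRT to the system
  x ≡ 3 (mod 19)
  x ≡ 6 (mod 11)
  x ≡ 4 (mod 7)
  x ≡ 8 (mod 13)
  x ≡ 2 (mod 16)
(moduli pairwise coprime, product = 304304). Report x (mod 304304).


Product of moduli M = 19 · 11 · 7 · 13 · 16 = 304304.
Merge one congruence at a time:
  Start: x ≡ 3 (mod 19).
  Combine with x ≡ 6 (mod 11); new modulus lcm = 209.
    Write x = 3 + 19·t and substitute into x ≡ 6 (mod 11): 19·t ≡ 6 − 3 = 3 (mod 11).
    Reduce coefficients mod 11: 8·t ≡ 3 (mod 11).
    The inverse of 8 mod 11 is 7 (since 8·7 = 56 = 5·11 + 1), so t ≡ 7·3 = 21 ≡ 10 (mod 11).
    Then x = 3 + 19·10 = 193, valid modulo lcm(19, 11) = 209: x ≡ 193 (mod 209).
  Combine with x ≡ 4 (mod 7); new modulus lcm = 1463.
    Write x = 193 + 209·t and substitute into x ≡ 4 (mod 7): 209·t ≡ 4 − 193 = -189 (mod 7).
    Reduce coefficients mod 7: 6·t ≡ 0 (mod 7).
    The inverse of 6 mod 7 is 6 (since 6·6 = 36 = 5·7 + 1), so t ≡ 6·0 = 0 ≡ 0 (mod 7).
    Then x = 193 + 209·0 = 193, valid modulo lcm(209, 7) = 1463: x ≡ 193 (mod 1463).
  Combine with x ≡ 8 (mod 13); new modulus lcm = 19019.
    Write x = 193 + 1463·t and substitute into x ≡ 8 (mod 13): 1463·t ≡ 8 − 193 = -185 (mod 13).
    Reduce coefficients mod 13: 7·t ≡ 10 (mod 13).
    The inverse of 7 mod 13 is 2 (since 7·2 = 14 = 1·13 + 1), so t ≡ 2·10 = 20 ≡ 7 (mod 13).
    Then x = 193 + 1463·7 = 10434, valid modulo lcm(1463, 13) = 19019: x ≡ 10434 (mod 19019).
  Combine with x ≡ 2 (mod 16); new modulus lcm = 304304.
    Write x = 10434 + 19019·t and substitute into x ≡ 2 (mod 16): 19019·t ≡ 2 − 10434 = -10432 (mod 16).
    Reduce coefficients mod 16: 11·t ≡ 0 (mod 16).
    The inverse of 11 mod 16 is 3 (since 11·3 = 33 = 2·16 + 1), so t ≡ 3·0 = 0 ≡ 0 (mod 16).
    Then x = 10434 + 19019·0 = 10434, valid modulo lcm(19019, 16) = 304304: x ≡ 10434 (mod 304304).
Verify against each original: 10434 mod 19 = 3, 10434 mod 11 = 6, 10434 mod 7 = 4, 10434 mod 13 = 8, 10434 mod 16 = 2.

x ≡ 10434 (mod 304304).


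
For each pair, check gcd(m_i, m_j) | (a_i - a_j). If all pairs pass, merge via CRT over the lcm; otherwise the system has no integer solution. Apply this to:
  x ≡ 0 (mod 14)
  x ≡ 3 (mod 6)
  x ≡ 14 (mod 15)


Moduli 14, 6, 15 are not pairwise coprime, so CRT works modulo lcm(m_i) when all pairwise compatibility conditions hold.
Pairwise compatibility: gcd(m_i, m_j) must divide a_i - a_j for every pair.
Merge one congruence at a time:
  Start: x ≡ 0 (mod 14).
  Combine with x ≡ 3 (mod 6): gcd(14, 6) = 2, and 3 - 0 = 3 is NOT divisible by 2.
    ⇒ system is inconsistent (no integer solution).

No solution (the system is inconsistent).


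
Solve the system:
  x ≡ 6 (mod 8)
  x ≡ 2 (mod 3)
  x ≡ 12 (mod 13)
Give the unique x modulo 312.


Moduli 8, 3, 13 are pairwise coprime; by CRT there is a unique solution modulo M = 8 · 3 · 13 = 312.
Solve pairwise, accumulating the modulus:
  Start with x ≡ 6 (mod 8).
  Combine with x ≡ 2 (mod 3): since gcd(8, 3) = 1, we get a unique residue mod 24.
    Write x = 6 + 8·t and substitute into x ≡ 2 (mod 3): 8·t ≡ 2 − 6 = -4 (mod 3).
    Reduce coefficients mod 3: 2·t ≡ 2 (mod 3).
    The inverse of 2 mod 3 is 2 (since 2·2 = 4 = 1·3 + 1), so t ≡ 2·2 = 4 ≡ 1 (mod 3).
    Then x = 6 + 8·1 = 14, valid modulo lcm(8, 3) = 24: x ≡ 14 (mod 24).
  Combine with x ≡ 12 (mod 13): since gcd(24, 13) = 1, we get a unique residue mod 312.
    Write x = 14 + 24·t and substitute into x ≡ 12 (mod 13): 24·t ≡ 12 − 14 = -2 (mod 13).
    Reduce coefficients mod 13: 11·t ≡ 11 (mod 13).
    The inverse of 11 mod 13 is 6 (since 11·6 = 66 = 5·13 + 1), so t ≡ 6·11 = 66 ≡ 1 (mod 13).
    Then x = 14 + 24·1 = 38, valid modulo lcm(24, 13) = 312: x ≡ 38 (mod 312).
Verify: 38 mod 8 = 6 ✓, 38 mod 3 = 2 ✓, 38 mod 13 = 12 ✓.

x ≡ 38 (mod 312).


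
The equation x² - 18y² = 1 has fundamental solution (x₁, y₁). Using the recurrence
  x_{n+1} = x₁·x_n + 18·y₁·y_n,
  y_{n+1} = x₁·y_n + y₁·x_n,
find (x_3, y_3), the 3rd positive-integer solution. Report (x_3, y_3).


Step 1: Find the fundamental solution (x₁, y₁) of x² - 18y² = 1.
  Expand √18 as a continued fraction. a₀ = ⌊√18⌋ = 4; iterate m_{k+1} = d_k·a_k − m_k, d_{k+1} = (18 − m_{k+1}²)/d_k, a_{k+1} = ⌊(a₀ + m_{k+1})/d_{k+1}⌋ (starting m₀ = 0, d₀ = 1), with convergents p_k = a_k·p_{k-1} + p_{k-2}, q_k = a_k·q_{k-1} + q_{k-2} (p₋₁ = 1, q₋₁ = 0):
  k = 0: a₀ = 4; p₀/q₀ = 4/1; p₀² − 18·q₀² = 16 − 18 = -2.
  k = 1: m = 4, d = 2, a = ⌊(4 + 4)/2⌋ = 4; p/q = (4·4 + 1)/(4·1 + 0) = 17/4; p² − 18·q² = 289 − 288 = 1.
  The first convergent with p² − 18·q² = 1 gives the fundamental solution (x₁, y₁) = (17, 4).
Step 2: Apply the recurrence (x_{n+1}, y_{n+1}) = (x₁x_n + 18y₁y_n, x₁y_n + y₁x_n) repeatedly.
  From (x_1, y_1) = (17, 4): x_2 = 17·17 + 18·4·4 = 577; y_2 = 17·4 + 4·17 = 136.
  From (x_2, y_2) = (577, 136): x_3 = 17·577 + 18·4·136 = 19601; y_3 = 17·136 + 4·577 = 4620.
Step 3: Verify x_3² - 18·y_3² = 384199201 - 384199200 = 1 (should be 1). ✓

(x_1, y_1) = (17, 4); (x_3, y_3) = (19601, 4620).


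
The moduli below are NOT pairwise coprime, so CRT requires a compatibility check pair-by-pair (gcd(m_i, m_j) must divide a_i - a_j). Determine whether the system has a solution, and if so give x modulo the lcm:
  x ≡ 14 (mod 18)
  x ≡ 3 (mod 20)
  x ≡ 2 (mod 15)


Moduli 18, 20, 15 are not pairwise coprime, so CRT works modulo lcm(m_i) when all pairwise compatibility conditions hold.
Pairwise compatibility: gcd(m_i, m_j) must divide a_i - a_j for every pair.
Merge one congruence at a time:
  Start: x ≡ 14 (mod 18).
  Combine with x ≡ 3 (mod 20): gcd(18, 20) = 2, and 3 - 14 = -11 is NOT divisible by 2.
    ⇒ system is inconsistent (no integer solution).

No solution (the system is inconsistent).


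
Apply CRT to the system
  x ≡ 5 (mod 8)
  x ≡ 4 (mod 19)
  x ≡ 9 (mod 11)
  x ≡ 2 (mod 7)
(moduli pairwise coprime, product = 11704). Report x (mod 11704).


Product of moduli M = 8 · 19 · 11 · 7 = 11704.
Merge one congruence at a time:
  Start: x ≡ 5 (mod 8).
  Combine with x ≡ 4 (mod 19); new modulus lcm = 152.
    Write x = 5 + 8·t and substitute into x ≡ 4 (mod 19): 8·t ≡ 4 − 5 = -1 (mod 19).
    Reduce coefficients mod 19: 8·t ≡ 18 (mod 19).
    The inverse of 8 mod 19 is 12 (since 8·12 = 96 = 5·19 + 1), so t ≡ 12·18 = 216 ≡ 7 (mod 19).
    Then x = 5 + 8·7 = 61, valid modulo lcm(8, 19) = 152: x ≡ 61 (mod 152).
  Combine with x ≡ 9 (mod 11); new modulus lcm = 1672.
    Write x = 61 + 152·t and substitute into x ≡ 9 (mod 11): 152·t ≡ 9 − 61 = -52 (mod 11).
    Reduce coefficients mod 11: 9·t ≡ 3 (mod 11).
    The inverse of 9 mod 11 is 5 (since 9·5 = 45 = 4·11 + 1), so t ≡ 5·3 = 15 ≡ 4 (mod 11).
    Then x = 61 + 152·4 = 669, valid modulo lcm(152, 11) = 1672: x ≡ 669 (mod 1672).
  Combine with x ≡ 2 (mod 7); new modulus lcm = 11704.
    Write x = 669 + 1672·t and substitute into x ≡ 2 (mod 7): 1672·t ≡ 2 − 669 = -667 (mod 7).
    Reduce coefficients mod 7: 6·t ≡ 5 (mod 7).
    The inverse of 6 mod 7 is 6 (since 6·6 = 36 = 5·7 + 1), so t ≡ 6·5 = 30 ≡ 2 (mod 7).
    Then x = 669 + 1672·2 = 4013, valid modulo lcm(1672, 7) = 11704: x ≡ 4013 (mod 11704).
Verify against each original: 4013 mod 8 = 5, 4013 mod 19 = 4, 4013 mod 11 = 9, 4013 mod 7 = 2.

x ≡ 4013 (mod 11704).


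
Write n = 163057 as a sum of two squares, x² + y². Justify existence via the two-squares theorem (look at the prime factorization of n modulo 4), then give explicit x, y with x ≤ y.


Step 1: Factor n = 163057 = 41^2 · 97.
Step 2: Check the mod-4 condition on each prime factor: 41 ≡ 1 (mod 4), exponent 2; 97 ≡ 1 (mod 4), exponent 1.
All primes ≡ 3 (mod 4) appear to even exponent (or don't appear), so by the two-squares theorem n IS expressible as a sum of two squares.
Step 3: Build a representation. Here n = 41 · 41 · 97 is a product of primes ≡ 1 (mod 4). Each prime p ≡ 1 (mod 4) is itself a sum of two squares; find a² by testing p − a² for a perfect square:
  41: 41 − 1² = 40, 41 − 2² = 37, 41 − 3² = 32, 41 − 4² = 25 = 5² ⇒ 41 = 4² + 5².
  97: 97 − 1² = 96, 97 − 2² = 93, 97 − 3² = 88, 97 − 4² = 81 = 9² ⇒ 97 = 4² + 9².
  Combine using the Brahmagupta–Fibonacci identity (a² + b²)(c² + d²) = (ac − bd)² + (ad + bc)² = (ac + bd)² + (ad − bc)²:
  41 · 41 = 1681: from (4² + 5²)(4² + 5²), take (4·4 − 5·5, 4·5 + 5·4) = (16 − 25, 20 + 20) = (-9, 40); dropping signs (only squares matter) gives (9, 40); check 9² + 40² = 81 + 1600 = 1681 ✓.
  1681 · 97 = 163057: from (9² + 40²)(4² + 9²), take (9·4 − 40·9, 9·9 + 40·4) = (36 − 360, 81 + 160) = (-324, 241); dropping signs (only squares matter) gives (324, 241); check 324² + 241² = 104976 + 58081 = 163057 ✓.
Step 4: Order so x ≤ y and verify: 241² + 324² = 58081 + 104976 = 163057 = n. ✓

n = 163057 = 241² + 324² (one valid representation with x ≤ y).


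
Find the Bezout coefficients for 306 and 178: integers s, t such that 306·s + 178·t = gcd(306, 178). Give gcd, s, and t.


Euclidean algorithm on (306, 178) — divide until remainder is 0:
  306 = 1 · 178 + 128
  178 = 1 · 128 + 50
  128 = 2 · 50 + 28
  50 = 1 · 28 + 22
  28 = 1 · 22 + 6
  22 = 3 · 6 + 4
  6 = 1 · 4 + 2
  4 = 2 · 2 + 0
gcd(306, 178) = 2.
Track Bezout coefficients alongside the remainders: start with r₀ = 306 = a·1 + b·0 (s = 1, t = 0) and r₁ = 178 = a·0 + b·1 (s = 0, t = 1); each new remainder r_{k+1} = r_{k-1} − q_k·r_k inherits s_{k+1} = s_{k-1} − q_k·s_k, t_{k+1} = t_{k-1} − q_k·t_k, so r_k = a·s_k + b·t_k at every step:
  q = 1: r = 128, s = 1 − 1·0 = 1, t = 0 − 1·1 = -1  (check: 306·1 + 178·(-1) = 128)
  q = 1: r = 50, s = 0 − 1·1 = -1, t = 1 − 1·(-1) = 2  (check: 306·(-1) + 178·2 = 50)
  q = 2: r = 28, s = 1 − 2·(-1) = 3, t = -1 − 2·2 = -5  (check: 306·3 + 178·(-5) = 28)
  q = 1: r = 22, s = -1 − 1·3 = -4, t = 2 − 1·(-5) = 7  (check: 306·(-4) + 178·7 = 22)
  q = 1: r = 6, s = 3 − 1·(-4) = 7, t = -5 − 1·7 = -12  (check: 306·7 + 178·(-12) = 6)
  q = 3: r = 4, s = -4 − 3·7 = -25, t = 7 − 3·(-12) = 43  (check: 306·(-25) + 178·43 = 4)
  q = 1: r = 2, s = 7 − 1·(-25) = 32, t = -12 − 1·43 = -55  (check: 306·32 + 178·(-55) = 2)
The row with r = 2 (the gcd) gives the Bezout coefficients s = 32, t = -55.
Result: 306 · (32) + 178 · (-55) = 2.

gcd(306, 178) = 2; s = 32, t = -55 (check: 306·32 + 178·(-55) = 2).


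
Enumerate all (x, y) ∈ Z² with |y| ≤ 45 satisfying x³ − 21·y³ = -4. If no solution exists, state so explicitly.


The equation is x³ - 21y³ = -4. For fixed y, x³ = 21·y³ − 4, so a solution requires the RHS to be a perfect cube.
Strategy: iterate y from -45 to 45, compute RHS = 21·y³ − 4, and check whether it is a (positive or negative) perfect cube.
Check small values of y:
  y = 0: RHS = -4 is not a perfect cube.
  y = 1: RHS = 17 is not a perfect cube.
  y = -1: RHS = -25 is not a perfect cube.
  y = 2: RHS = 164 is not a perfect cube.
  y = -2: RHS = -172 is not a perfect cube.
  y = 3: RHS = 563 is not a perfect cube.
  y = -3: RHS = -571 is not a perfect cube.
Continuing the search up to |y| = 45 finds no solutions either.
No (x, y) in the scanned range satisfies the equation.

No integer solutions with |y| ≤ 45.


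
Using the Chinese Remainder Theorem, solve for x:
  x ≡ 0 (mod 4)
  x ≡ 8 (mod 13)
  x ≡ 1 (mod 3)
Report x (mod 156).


Moduli 4, 13, 3 are pairwise coprime; by CRT there is a unique solution modulo M = 4 · 13 · 3 = 156.
Solve pairwise, accumulating the modulus:
  Start with x ≡ 0 (mod 4).
  Combine with x ≡ 8 (mod 13): since gcd(4, 13) = 1, we get a unique residue mod 52.
    Write x = 0 + 4·t and substitute into x ≡ 8 (mod 13): 4·t ≡ 8 − 0 = 8 (mod 13).
    The inverse of 4 mod 13 is 10 (since 4·10 = 40 = 3·13 + 1), so t ≡ 10·8 = 80 ≡ 2 (mod 13).
    Then x = 0 + 4·2 = 8, valid modulo lcm(4, 13) = 52: x ≡ 8 (mod 52).
  Combine with x ≡ 1 (mod 3): since gcd(52, 3) = 1, we get a unique residue mod 156.
    Write x = 8 + 52·t and substitute into x ≡ 1 (mod 3): 52·t ≡ 1 − 8 = -7 (mod 3).
    Reduce coefficients mod 3: 1·t ≡ 2 (mod 3).
    So t ≡ 2 (mod 3).
    Then x = 8 + 52·2 = 112, valid modulo lcm(52, 3) = 156: x ≡ 112 (mod 156).
Verify: 112 mod 4 = 0 ✓, 112 mod 13 = 8 ✓, 112 mod 3 = 1 ✓.

x ≡ 112 (mod 156).


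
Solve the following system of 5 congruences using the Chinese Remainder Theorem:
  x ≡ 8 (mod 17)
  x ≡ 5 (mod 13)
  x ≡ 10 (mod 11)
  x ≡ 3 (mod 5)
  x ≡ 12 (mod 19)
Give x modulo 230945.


Product of moduli M = 17 · 13 · 11 · 5 · 19 = 230945.
Merge one congruence at a time:
  Start: x ≡ 8 (mod 17).
  Combine with x ≡ 5 (mod 13); new modulus lcm = 221.
    Write x = 8 + 17·t and substitute into x ≡ 5 (mod 13): 17·t ≡ 5 − 8 = -3 (mod 13).
    Reduce coefficients mod 13: 4·t ≡ 10 (mod 13).
    The inverse of 4 mod 13 is 10 (since 4·10 = 40 = 3·13 + 1), so t ≡ 10·10 = 100 ≡ 9 (mod 13).
    Then x = 8 + 17·9 = 161, valid modulo lcm(17, 13) = 221: x ≡ 161 (mod 221).
  Combine with x ≡ 10 (mod 11); new modulus lcm = 2431.
    Write x = 161 + 221·t and substitute into x ≡ 10 (mod 11): 221·t ≡ 10 − 161 = -151 (mod 11).
    Reduce coefficients mod 11: 1·t ≡ 3 (mod 11).
    So t ≡ 3 (mod 11).
    Then x = 161 + 221·3 = 824, valid modulo lcm(221, 11) = 2431: x ≡ 824 (mod 2431).
  Combine with x ≡ 3 (mod 5); new modulus lcm = 12155.
    Write x = 824 + 2431·t and substitute into x ≡ 3 (mod 5): 2431·t ≡ 3 − 824 = -821 (mod 5).
    Reduce coefficients mod 5: 1·t ≡ 4 (mod 5).
    So t ≡ 4 (mod 5).
    Then x = 824 + 2431·4 = 10548, valid modulo lcm(2431, 5) = 12155: x ≡ 10548 (mod 12155).
  Combine with x ≡ 12 (mod 19); new modulus lcm = 230945.
    Write x = 10548 + 12155·t and substitute into x ≡ 12 (mod 19): 12155·t ≡ 12 − 10548 = -10536 (mod 19).
    Reduce coefficients mod 19: 14·t ≡ 9 (mod 19).
    The inverse of 14 mod 19 is 15 (since 14·15 = 210 = 11·19 + 1), so t ≡ 15·9 = 135 ≡ 2 (mod 19).
    Then x = 10548 + 12155·2 = 34858, valid modulo lcm(12155, 19) = 230945: x ≡ 34858 (mod 230945).
Verify against each original: 34858 mod 17 = 8, 34858 mod 13 = 5, 34858 mod 11 = 10, 34858 mod 5 = 3, 34858 mod 19 = 12.

x ≡ 34858 (mod 230945).


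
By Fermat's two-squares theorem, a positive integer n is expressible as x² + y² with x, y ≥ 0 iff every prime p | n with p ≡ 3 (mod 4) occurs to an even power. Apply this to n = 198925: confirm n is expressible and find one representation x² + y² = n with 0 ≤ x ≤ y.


Step 1: Factor n = 198925 = 5^2 · 73 · 109.
Step 2: Check the mod-4 condition on each prime factor: 5 ≡ 1 (mod 4), exponent 2; 73 ≡ 1 (mod 4), exponent 1; 109 ≡ 1 (mod 4), exponent 1.
All primes ≡ 3 (mod 4) appear to even exponent (or don't appear), so by the two-squares theorem n IS expressible as a sum of two squares.
Step 3: Build a representation. Group n = k² · m with k = 5 and m = 73 · 109 = 7957 (a product of primes ≡ 1 (mod 4)); a representation of m scales to one of n via (k·x)² + (k·y)² = k²(x² + y²). Each prime p ≡ 1 (mod 4) is itself a sum of two squares; find a² by testing p − a² for a perfect square:
  73: 73 − 1² = 72, 73 − 2² = 69, 73 − 3² = 64 = 8² ⇒ 73 = 3² + 8².
  109: 109 − 1² = 108, 109 − 2² = 105, 109 − 3² = 100 = 10² ⇒ 109 = 3² + 10².
  Combine using the Brahmagupta–Fibonacci identity (a² + b²)(c² + d²) = (ac − bd)² + (ad + bc)² = (ac + bd)² + (ad − bc)²:
  73 · 109 = 7957: from (3² + 8²)(3² + 10²), take (3·3 − 8·10, 3·10 + 8·3) = (9 − 80, 30 + 24) = (-71, 54); dropping signs (only squares matter) gives (71, 54); check 71² + 54² = 5041 + 2916 = 7957 ✓.
  Scale by k = 5: (5·71, 5·54) = (355, 270).
Step 4: Order so x ≤ y and verify: 270² + 355² = 72900 + 126025 = 198925 = n. ✓

n = 198925 = 270² + 355² (one valid representation with x ≤ y).


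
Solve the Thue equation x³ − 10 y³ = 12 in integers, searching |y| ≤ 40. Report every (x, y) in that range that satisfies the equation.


The equation is x³ - 10y³ = 12. For fixed y, x³ = 10·y³ + 12, so a solution requires the RHS to be a perfect cube.
Strategy: iterate y from -40 to 40, compute RHS = 10·y³ + 12, and check whether it is a (positive or negative) perfect cube.
Check small values of y:
  y = 0: RHS = 12 is not a perfect cube.
  y = 1: RHS = 22 is not a perfect cube.
  y = -1: RHS = 2 is not a perfect cube.
  y = 2: RHS = 92 is not a perfect cube.
  y = -2: RHS = -68 is not a perfect cube.
  y = 3: RHS = 282 is not a perfect cube.
  y = -3: RHS = -258 is not a perfect cube.
Continuing the search up to |y| = 40 finds no solutions either.
No (x, y) in the scanned range satisfies the equation.

No integer solutions with |y| ≤ 40.


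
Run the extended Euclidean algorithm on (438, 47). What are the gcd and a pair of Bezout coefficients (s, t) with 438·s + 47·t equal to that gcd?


Euclidean algorithm on (438, 47) — divide until remainder is 0:
  438 = 9 · 47 + 15
  47 = 3 · 15 + 2
  15 = 7 · 2 + 1
  2 = 2 · 1 + 0
gcd(438, 47) = 1.
Track Bezout coefficients alongside the remainders: start with r₀ = 438 = a·1 + b·0 (s = 1, t = 0) and r₁ = 47 = a·0 + b·1 (s = 0, t = 1); each new remainder r_{k+1} = r_{k-1} − q_k·r_k inherits s_{k+1} = s_{k-1} − q_k·s_k, t_{k+1} = t_{k-1} − q_k·t_k, so r_k = a·s_k + b·t_k at every step:
  q = 9: r = 15, s = 1 − 9·0 = 1, t = 0 − 9·1 = -9  (check: 438·1 + 47·(-9) = 15)
  q = 3: r = 2, s = 0 − 3·1 = -3, t = 1 − 3·(-9) = 28  (check: 438·(-3) + 47·28 = 2)
  q = 7: r = 1, s = 1 − 7·(-3) = 22, t = -9 − 7·28 = -205  (check: 438·22 + 47·(-205) = 1)
The row with r = 1 (the gcd) gives the Bezout coefficients s = 22, t = -205.
Result: 438 · (22) + 47 · (-205) = 1.

gcd(438, 47) = 1; s = 22, t = -205 (check: 438·22 + 47·(-205) = 1).


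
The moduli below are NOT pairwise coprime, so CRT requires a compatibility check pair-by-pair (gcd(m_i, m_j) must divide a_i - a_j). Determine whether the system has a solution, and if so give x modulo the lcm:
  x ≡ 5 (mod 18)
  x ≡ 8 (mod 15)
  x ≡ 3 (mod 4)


Moduli 18, 15, 4 are not pairwise coprime, so CRT works modulo lcm(m_i) when all pairwise compatibility conditions hold.
Pairwise compatibility: gcd(m_i, m_j) must divide a_i - a_j for every pair.
Merge one congruence at a time:
  Start: x ≡ 5 (mod 18).
  Combine with x ≡ 8 (mod 15): gcd(18, 15) = 3; 8 - 5 = 3, which IS divisible by 3, so compatible.
    Write x = 5 + 18·t and substitute into x ≡ 8 (mod 15): 18·t ≡ 8 − 5 = 3 (mod 15).
    Divide the congruence (and modulus) by g = 3: 6·t ≡ 1 (mod 5).
    Reduce coefficients mod 5: 1·t ≡ 1 (mod 5).
    So t ≡ 1 (mod 5).
    Then x = 5 + 18·1 = 23, valid modulo lcm(18, 15) = 90: x ≡ 23 (mod 90).
  Combine with x ≡ 3 (mod 4): gcd(90, 4) = 2; 3 - 23 = -20, which IS divisible by 2, so compatible.
    Write x = 23 + 90·t and substitute into x ≡ 3 (mod 4): 90·t ≡ 3 − 23 = -20 (mod 4).
    Divide the congruence (and modulus) by g = 2: 45·t ≡ -10 (mod 2).
    Reduce coefficients mod 2: 1·t ≡ 0 (mod 2).
    So t ≡ 0 (mod 2).
    Then x = 23 + 90·0 = 23, valid modulo lcm(90, 4) = 180: x ≡ 23 (mod 180).
Verify: 23 mod 18 = 5, 23 mod 15 = 8, 23 mod 4 = 3.

x ≡ 23 (mod 180).


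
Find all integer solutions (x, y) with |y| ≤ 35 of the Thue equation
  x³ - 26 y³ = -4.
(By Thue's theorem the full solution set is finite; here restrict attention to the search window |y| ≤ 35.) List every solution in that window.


The equation is x³ - 26y³ = -4. For fixed y, x³ = 26·y³ − 4, so a solution requires the RHS to be a perfect cube.
Strategy: iterate y from -35 to 35, compute RHS = 26·y³ − 4, and check whether it is a (positive or negative) perfect cube.
Check small values of y:
  y = 0: RHS = -4 is not a perfect cube.
  y = 1: RHS = 22 is not a perfect cube.
  y = -1: RHS = -30 is not a perfect cube.
  y = 2: RHS = 204 is not a perfect cube.
  y = -2: RHS = -212 is not a perfect cube.
  y = 3: RHS = 698 is not a perfect cube.
  y = -3: RHS = -706 is not a perfect cube.
Continuing the search up to |y| = 35 finds no solutions either.
No (x, y) in the scanned range satisfies the equation.

No integer solutions with |y| ≤ 35.


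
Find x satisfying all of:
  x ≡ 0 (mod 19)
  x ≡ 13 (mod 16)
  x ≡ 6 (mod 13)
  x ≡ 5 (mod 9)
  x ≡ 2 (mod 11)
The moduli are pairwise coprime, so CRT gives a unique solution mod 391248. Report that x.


Product of moduli M = 19 · 16 · 13 · 9 · 11 = 391248.
Merge one congruence at a time:
  Start: x ≡ 0 (mod 19).
  Combine with x ≡ 13 (mod 16); new modulus lcm = 304.
    Write x = 0 + 19·t and substitute into x ≡ 13 (mod 16): 19·t ≡ 13 − 0 = 13 (mod 16).
    Reduce coefficients mod 16: 3·t ≡ 13 (mod 16).
    The inverse of 3 mod 16 is 11 (since 3·11 = 33 = 2·16 + 1), so t ≡ 11·13 = 143 ≡ 15 (mod 16).
    Then x = 0 + 19·15 = 285, valid modulo lcm(19, 16) = 304: x ≡ 285 (mod 304).
  Combine with x ≡ 6 (mod 13); new modulus lcm = 3952.
    Write x = 285 + 304·t and substitute into x ≡ 6 (mod 13): 304·t ≡ 6 − 285 = -279 (mod 13).
    Reduce coefficients mod 13: 5·t ≡ 7 (mod 13).
    The inverse of 5 mod 13 is 8 (since 5·8 = 40 = 3·13 + 1), so t ≡ 8·7 = 56 ≡ 4 (mod 13).
    Then x = 285 + 304·4 = 1501, valid modulo lcm(304, 13) = 3952: x ≡ 1501 (mod 3952).
  Combine with x ≡ 5 (mod 9); new modulus lcm = 35568.
    Write x = 1501 + 3952·t and substitute into x ≡ 5 (mod 9): 3952·t ≡ 5 − 1501 = -1496 (mod 9).
    Reduce coefficients mod 9: 1·t ≡ 7 (mod 9).
    So t ≡ 7 (mod 9).
    Then x = 1501 + 3952·7 = 29165, valid modulo lcm(3952, 9) = 35568: x ≡ 29165 (mod 35568).
  Combine with x ≡ 2 (mod 11); new modulus lcm = 391248.
    Write x = 29165 + 35568·t and substitute into x ≡ 2 (mod 11): 35568·t ≡ 2 − 29165 = -29163 (mod 11).
    Reduce coefficients mod 11: 5·t ≡ 9 (mod 11).
    The inverse of 5 mod 11 is 9 (since 5·9 = 45 = 4·11 + 1), so t ≡ 9·9 = 81 ≡ 4 (mod 11).
    Then x = 29165 + 35568·4 = 171437, valid modulo lcm(35568, 11) = 391248: x ≡ 171437 (mod 391248).
Verify against each original: 171437 mod 19 = 0, 171437 mod 16 = 13, 171437 mod 13 = 6, 171437 mod 9 = 5, 171437 mod 11 = 2.

x ≡ 171437 (mod 391248).


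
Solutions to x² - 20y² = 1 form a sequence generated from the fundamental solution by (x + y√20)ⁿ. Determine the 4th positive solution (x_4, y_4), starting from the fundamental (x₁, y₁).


Step 1: Find the fundamental solution (x₁, y₁) of x² - 20y² = 1.
  Expand √20 as a continued fraction. a₀ = ⌊√20⌋ = 4; iterate m_{k+1} = d_k·a_k − m_k, d_{k+1} = (20 − m_{k+1}²)/d_k, a_{k+1} = ⌊(a₀ + m_{k+1})/d_{k+1}⌋ (starting m₀ = 0, d₀ = 1), with convergents p_k = a_k·p_{k-1} + p_{k-2}, q_k = a_k·q_{k-1} + q_{k-2} (p₋₁ = 1, q₋₁ = 0):
  k = 0: a₀ = 4; p₀/q₀ = 4/1; p₀² − 20·q₀² = 16 − 20 = -4.
  k = 1: m = 4, d = 4, a = ⌊(4 + 4)/4⌋ = 2; p/q = (2·4 + 1)/(2·1 + 0) = 9/2; p² − 20·q² = 81 − 80 = 1.
  The first convergent with p² − 20·q² = 1 gives the fundamental solution (x₁, y₁) = (9, 2).
Step 2: Apply the recurrence (x_{n+1}, y_{n+1}) = (x₁x_n + 20y₁y_n, x₁y_n + y₁x_n) repeatedly.
  From (x_1, y_1) = (9, 2): x_2 = 9·9 + 20·2·2 = 161; y_2 = 9·2 + 2·9 = 36.
  From (x_2, y_2) = (161, 36): x_3 = 9·161 + 20·2·36 = 2889; y_3 = 9·36 + 2·161 = 646.
  From (x_3, y_3) = (2889, 646): x_4 = 9·2889 + 20·2·646 = 51841; y_4 = 9·646 + 2·2889 = 11592.
Step 3: Verify x_4² - 20·y_4² = 2687489281 - 2687489280 = 1 (should be 1). ✓

(x_1, y_1) = (9, 2); (x_4, y_4) = (51841, 11592).


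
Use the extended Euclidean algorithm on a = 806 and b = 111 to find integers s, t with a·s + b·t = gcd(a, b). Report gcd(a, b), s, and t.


Euclidean algorithm on (806, 111) — divide until remainder is 0:
  806 = 7 · 111 + 29
  111 = 3 · 29 + 24
  29 = 1 · 24 + 5
  24 = 4 · 5 + 4
  5 = 1 · 4 + 1
  4 = 4 · 1 + 0
gcd(806, 111) = 1.
Track Bezout coefficients alongside the remainders: start with r₀ = 806 = a·1 + b·0 (s = 1, t = 0) and r₁ = 111 = a·0 + b·1 (s = 0, t = 1); each new remainder r_{k+1} = r_{k-1} − q_k·r_k inherits s_{k+1} = s_{k-1} − q_k·s_k, t_{k+1} = t_{k-1} − q_k·t_k, so r_k = a·s_k + b·t_k at every step:
  q = 7: r = 29, s = 1 − 7·0 = 1, t = 0 − 7·1 = -7  (check: 806·1 + 111·(-7) = 29)
  q = 3: r = 24, s = 0 − 3·1 = -3, t = 1 − 3·(-7) = 22  (check: 806·(-3) + 111·22 = 24)
  q = 1: r = 5, s = 1 − 1·(-3) = 4, t = -7 − 1·22 = -29  (check: 806·4 + 111·(-29) = 5)
  q = 4: r = 4, s = -3 − 4·4 = -19, t = 22 − 4·(-29) = 138  (check: 806·(-19) + 111·138 = 4)
  q = 1: r = 1, s = 4 − 1·(-19) = 23, t = -29 − 1·138 = -167  (check: 806·23 + 111·(-167) = 1)
The row with r = 1 (the gcd) gives the Bezout coefficients s = 23, t = -167.
Result: 806 · (23) + 111 · (-167) = 1.

gcd(806, 111) = 1; s = 23, t = -167 (check: 806·23 + 111·(-167) = 1).


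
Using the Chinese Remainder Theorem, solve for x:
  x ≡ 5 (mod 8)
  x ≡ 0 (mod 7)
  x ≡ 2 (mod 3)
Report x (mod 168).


Moduli 8, 7, 3 are pairwise coprime; by CRT there is a unique solution modulo M = 8 · 7 · 3 = 168.
Solve pairwise, accumulating the modulus:
  Start with x ≡ 5 (mod 8).
  Combine with x ≡ 0 (mod 7): since gcd(8, 7) = 1, we get a unique residue mod 56.
    Write x = 5 + 8·t and substitute into x ≡ 0 (mod 7): 8·t ≡ 0 − 5 = -5 (mod 7).
    Reduce coefficients mod 7: 1·t ≡ 2 (mod 7).
    So t ≡ 2 (mod 7).
    Then x = 5 + 8·2 = 21, valid modulo lcm(8, 7) = 56: x ≡ 21 (mod 56).
  Combine with x ≡ 2 (mod 3): since gcd(56, 3) = 1, we get a unique residue mod 168.
    Write x = 21 + 56·t and substitute into x ≡ 2 (mod 3): 56·t ≡ 2 − 21 = -19 (mod 3).
    Reduce coefficients mod 3: 2·t ≡ 2 (mod 3).
    The inverse of 2 mod 3 is 2 (since 2·2 = 4 = 1·3 + 1), so t ≡ 2·2 = 4 ≡ 1 (mod 3).
    Then x = 21 + 56·1 = 77, valid modulo lcm(56, 3) = 168: x ≡ 77 (mod 168).
Verify: 77 mod 8 = 5 ✓, 77 mod 7 = 0 ✓, 77 mod 3 = 2 ✓.

x ≡ 77 (mod 168).


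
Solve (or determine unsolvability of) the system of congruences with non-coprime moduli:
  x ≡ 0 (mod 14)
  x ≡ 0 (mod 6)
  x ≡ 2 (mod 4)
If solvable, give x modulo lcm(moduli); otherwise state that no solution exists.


Moduli 14, 6, 4 are not pairwise coprime, so CRT works modulo lcm(m_i) when all pairwise compatibility conditions hold.
Pairwise compatibility: gcd(m_i, m_j) must divide a_i - a_j for every pair.
Merge one congruence at a time:
  Start: x ≡ 0 (mod 14).
  Combine with x ≡ 0 (mod 6): gcd(14, 6) = 2; 0 - 0 = 0, which IS divisible by 2, so compatible.
    Write x = 0 + 14·t and substitute into x ≡ 0 (mod 6): 14·t ≡ 0 − 0 = 0 (mod 6).
    Divide the congruence (and modulus) by g = 2: 7·t ≡ 0 (mod 3).
    Reduce coefficients mod 3: 1·t ≡ 0 (mod 3).
    So t ≡ 0 (mod 3).
    Then x = 0 + 14·0 = 0, valid modulo lcm(14, 6) = 42: x ≡ 0 (mod 42).
  Combine with x ≡ 2 (mod 4): gcd(42, 4) = 2; 2 - 0 = 2, which IS divisible by 2, so compatible.
    Write x = 0 + 42·t and substitute into x ≡ 2 (mod 4): 42·t ≡ 2 − 0 = 2 (mod 4).
    Divide the congruence (and modulus) by g = 2: 21·t ≡ 1 (mod 2).
    Reduce coefficients mod 2: 1·t ≡ 1 (mod 2).
    So t ≡ 1 (mod 2).
    Then x = 0 + 42·1 = 42, valid modulo lcm(42, 4) = 84: x ≡ 42 (mod 84).
Verify: 42 mod 14 = 0, 42 mod 6 = 0, 42 mod 4 = 2.

x ≡ 42 (mod 84).
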